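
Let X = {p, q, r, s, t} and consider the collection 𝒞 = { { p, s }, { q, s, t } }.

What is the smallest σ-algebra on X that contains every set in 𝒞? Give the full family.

|σ(𝒞)| = 16.  σ(𝒞) = { {}, { p }, { r }, { s }, { p, r }, { p, s }, { q, t }, { r, s }, { p, q, t }, { p, r, s }, { q, r, t }, { q, s, t }, { p, q, r, t }, { p, q, s, t }, { q, r, s, t }, X }

Trace:
Take S₀ = 𝒞 ∪ {∅, X} = { {}, { p, s }, { q, s, t }, X }.
Round 1 (3 new):
  { p, r }  = { q, s, t }ᶜ
  { q, r, t }  = { p, s }ᶜ
  { p, q, s, t }  = { q, s, t } ∪ { p, s }
  |family| = 7
Round 2. New:
  { r }  = { p, q, s, t }ᶜ
  { p, r, s }  = { p, s } ∪ { p, r }
  { p, q, r, t }  = { q, r, t } ∪ { p, r }
  { q, r, s, t }  = { q, r, t } ∪ { q, s, t }
  |family| = 11
Round 3: +3 →
  { p }  = { q, r, s, t }ᶜ
  { s }  = { p, q, r, t }ᶜ
  { q, t }  = { p, r, s }ᶜ
  |family| = 14
Round 4 (2 new):
  { r, s }  = { r } ∪ { s }
  { p, q, t }  = { q, t } ∪ { p }
  |family| = 16
Round 5: no new sets; the family is a σ-algebra.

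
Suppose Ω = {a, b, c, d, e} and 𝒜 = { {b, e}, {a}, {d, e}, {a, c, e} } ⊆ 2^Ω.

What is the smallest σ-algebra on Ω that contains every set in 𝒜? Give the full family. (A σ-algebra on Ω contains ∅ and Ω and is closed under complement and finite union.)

σ(𝒜) (32 sets): { {}, {a}, {b}, {c}, {d}, {e}, {a, b}, {a, c}, {a, d}, {a, e}, {b, c}, {b, d}, {b, e}, {c, d}, {c, e}, {d, e}, {a, b, c}, {a, b, d}, {a, b, e}, {a, c, d}, {a, c, e}, {a, d, e}, {b, c, d}, {b, c, e}, {b, d, e}, {c, d, e}, {a, b, c, d}, {a, b, c, e}, {a, b, d, e}, {a, c, d, e}, {b, c, d, e}, Ω }

Trace:
Initial family (6 sets): { {}, {a}, {b, e}, {d, e}, {a, c, e}, Ω }.
Pass 1. New:
  {b, d}  = {a, c, e}ᶜ
  {a, b, c}  = {d, e}ᶜ
  {a, b, e}  = {b, e} ∪ {a}
  {a, c, d}  = {b, e}ᶜ
  {a, d, e}  = {d, e} ∪ {a}
  {b, d, e}  = {d, e} ∪ {b, e}
  {a, b, c, e}  = {b, e} ∪ {a, c, e}
  {a, c, d, e}  = {d, e} ∪ {a, c, e}
  {b, c, d, e}  = {a}ᶜ
  (now 15)
Pass 2. New:
  {b}  = {a, c, d, e}ᶜ
  {d}  = {a, b, c, e}ᶜ
  {a, c}  = {b, d, e}ᶜ
  {b, c}  = {a, d, e}ᶜ
  {c, d}  = {a, b, e}ᶜ
  {a, b, d}  = {b, d} ∪ {a}
  {a, b, c, d}  = {a, b, c} ∪ {a, c, d}
  {a, b, d, e}  = {a, d, e} ∪ {b, e}
  (now 23)
Pass 3: +8 →
  {c}  = {a, b, d, e}ᶜ
  {e}  = {a, b, c, d}ᶜ
  {a, b}  = {b} ∪ {a}
  {a, d}  = {d} ∪ {a}
  {c, e}  = {a, b, d}ᶜ
  {b, c, d}  = {c, d} ∪ {b}
  {b, c, e}  = {b, e} ∪ {b, c}
  {c, d, e}  = {c, d} ∪ {d, e}
  (now 31)
Pass 4 (1 new):
  {a, e}  = {b, c, d}ᶜ
  (now 32)
After Pass 5 the family is unchanged; done.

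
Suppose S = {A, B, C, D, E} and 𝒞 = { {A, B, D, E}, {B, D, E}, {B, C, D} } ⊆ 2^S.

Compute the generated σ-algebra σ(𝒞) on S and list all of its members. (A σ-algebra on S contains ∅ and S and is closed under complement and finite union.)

Start: 𝒞 ∪ {∅, S} = { ∅, {B, C, D}, {B, D, E}, {A, B, D, E}, S }.
Round 1: +4 →
  {C}  = complement {A, B, D, E}
  {A, C}  = complement {B, D, E}
  {A, E}  = complement {B, C, D}
  {B, C, D, E}  = {B, C, D} ∪ {B, D, E}
  (now 9)
Round 2: 3 new —
  {A}  = complement {B, C, D, E}
  {A, C, E}  = {C} ∪ {A, E}
  {A, B, C, D}  = {B, C, D} ∪ {A, C}
  (now 12)
Round 3 adds 2:
  {E}  = complement {A, B, C, D}
  {B, D}  = complement {A, C, E}
  (now 14)
Round 4: +2 →
  {C, E}  = {C} ∪ {E}
  {A, B, D}  = {B, D} ∪ {A}
  (now 16)
After Round 5 the family is unchanged; done.

|σ(𝒞)| = 16.  σ(𝒞) = { ∅, {A}, {C}, {E}, {A, C}, {A, E}, {B, D}, {C, E}, {A, B, D}, {A, C, E}, {B, C, D}, {B, D, E}, {A, B, C, D}, {A, B, D, E}, {B, C, D, E}, S }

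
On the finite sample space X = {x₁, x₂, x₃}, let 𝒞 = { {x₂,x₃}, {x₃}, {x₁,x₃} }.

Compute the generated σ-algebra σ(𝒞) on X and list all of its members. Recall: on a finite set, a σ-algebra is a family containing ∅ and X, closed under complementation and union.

Begin from { ∅, {x₃}, {x₁,x₃}, {x₂,x₃}, X } (that is, 𝒞 plus ∅ and X).
Step 1. New:
  {x₁}  = {x₂,x₃}ᶜ
  {x₂}  = {x₁,x₃}ᶜ
  {x₁,x₂}  = {x₃}ᶜ
After Step 2 the family is unchanged; done.

Therefore σ(𝒞) = { ∅, {x₁}, {x₂}, {x₃}, {x₁,x₂}, {x₁,x₃}, {x₂,x₃}, X } (|σ(𝒞)| = 8).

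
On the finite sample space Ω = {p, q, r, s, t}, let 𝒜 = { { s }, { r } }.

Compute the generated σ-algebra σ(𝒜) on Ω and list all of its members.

Seed the family with 𝒜 together with ∅ and Ω: { {  }, { r }, { s }, Ω }.
Round 1: +3 →
  { r, s }  = { r } ∪ { s }
  { p, q, r, t }  = ᶜ of { s }
  { p, q, s, t }  = ᶜ of { r }
  [7 total]
Round 2. New:
  { p, q, t }  = ᶜ of { r, s }
  [8 total]
Round 3: closed — nothing new.

Therefore σ(𝒜) = { {  }, { r }, { s }, { r, s }, { p, q, t }, { p, q, r, t }, { p, q, s, t }, Ω } (|σ(𝒜)| = 8).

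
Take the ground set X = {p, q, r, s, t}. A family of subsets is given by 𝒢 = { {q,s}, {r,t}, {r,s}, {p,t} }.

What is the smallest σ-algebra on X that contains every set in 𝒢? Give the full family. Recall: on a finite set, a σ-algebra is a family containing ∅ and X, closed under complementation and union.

Start: 𝒢 ∪ {∅, X} = { ∅, {p,t}, {q,s}, {r,s}, {r,t}, X }.
Round 1: 8 new —
  {p,q,s}  = X∖{r,t}
  {p,q,t}  = X∖{r,s}
  {p,r,t}  = X∖{q,s}
  {q,r,s}  = X∖{p,t}
  {r,s,t}  = {r,s} ∪ {r,t}
  {p,q,s,t}  = {p,t} ∪ {q,s}
  {p,r,s,t}  = {r,s} ∪ {p,t}
  {q,r,s,t}  = {r,t} ∪ {q,s}
  (now 14)
Round 2: 6 new —
  {p}  = X∖{q,r,s,t}
  {q}  = X∖{p,r,s,t}
  {r}  = X∖{p,q,s,t}
  {p,q}  = X∖{r,s,t}
  {p,q,r,s}  = {r,s} ∪ {p,q,s}
  {p,q,r,t}  = {p,r,t} ∪ {p,q,t}
  (now 20)
Round 3 (7 new):
  {s}  = X∖{p,q,r,t}
  {t}  = X∖{p,q,r,s}
  {p,r}  = {r} ∪ {p}
  {q,r}  = {q} ∪ {r}
  {p,q,r}  = {p,q} ∪ {r}
  {p,r,s}  = {r,s} ∪ {p}
  {q,r,t}  = {q} ∪ {r,t}
  (now 27)
Round 4. New:
  {p,s}  = X∖{q,r,t}
  {q,t}  = X∖{p,r,s}
  {s,t}  = X∖{p,q,r}
  {p,s,t}  = X∖{q,r}
  {q,s,t}  = X∖{p,r}
  (now 32)
Round 5: closed — nothing new.

Hence σ(𝒢) has 32 members: { ∅, {p}, {q}, {r}, {s}, {t}, {p,q}, {p,r}, {p,s}, {p,t}, {q,r}, {q,s}, {q,t}, {r,s}, {r,t}, {s,t}, {p,q,r}, {p,q,s}, {p,q,t}, {p,r,s}, {p,r,t}, {p,s,t}, {q,r,s}, {q,r,t}, {q,s,t}, {r,s,t}, {p,q,r,s}, {p,q,r,t}, {p,q,s,t}, {p,r,s,t}, {q,r,s,t}, X }.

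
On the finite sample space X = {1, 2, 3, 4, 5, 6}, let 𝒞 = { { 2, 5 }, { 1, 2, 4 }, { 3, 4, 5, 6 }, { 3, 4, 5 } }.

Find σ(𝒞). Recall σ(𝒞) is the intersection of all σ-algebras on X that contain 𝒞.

Initial family (6 sets): { ∅, { 2, 5 }, { 1, 2, 4 }, { 3, 4, 5 }, { 3, 4, 5, 6 }, X }.
Iteration 1 (8 new):
  { 1, 2 }  = ᶜ of { 3, 4, 5, 6 }
  { 1, 2, 6 }  = ᶜ of { 3, 4, 5 }
  { 3, 5, 6 }  = ᶜ of { 1, 2, 4 }
  { 1, 2, 4, 5 }  = { 2, 5 } ∪ { 1, 2, 4 }
  { 1, 3, 4, 6 }  = ᶜ of { 2, 5 }
  { 2, 3, 4, 5 }  = { 2, 5 } ∪ { 3, 4, 5 }
  { 1, 2, 3, 4, 5 }  = { 3, 4, 5 } ∪ { 1, 2, 4 }
  { 2, 3, 4, 5, 6 }  = { 2, 5 } ∪ { 3, 4, 5, 6 }
  (now 14)
Iteration 2 (12 new):
  { 1 }  = ᶜ of { 2, 3, 4, 5, 6 }
  { 6 }  = ᶜ of { 1, 2, 3, 4, 5 }
  { 1, 6 }  = ᶜ of { 2, 3, 4, 5 }
  { 3, 6 }  = ᶜ of { 1, 2, 4, 5 }
  { 1, 2, 5 }  = { 2, 5 } ∪ { 1, 2 }
  { 1, 2, 4, 6 }  = { 1, 2, 4 } ∪ { 1, 2, 6 }
  { 1, 2, 5, 6 }  = { 2, 5 } ∪ { 1, 2, 6 }
  { 2, 3, 5, 6 }  = { 2, 5 } ∪ { 3, 5, 6 }
  { 1, 2, 3, 4, 6 }  = { 1, 2 } ∪ { 1, 3, 4, 6 }
  { 1, 2, 3, 5, 6 }  = { 1, 2 } ∪ { 3, 5, 6 }
  { 1, 2, 4, 5, 6 }  = { 1, 2, 4, 5 } ∪ { 1, 2, 6 }
  { 1, 3, 4, 5, 6 }  = { 3, 4, 5 } ∪ { 1, 3, 4, 6 }
  (now 26)
Iteration 3 (13 new):
  { 2 }  = ᶜ of { 1, 3, 4, 5, 6 }
  { 3 }  = ᶜ of { 1, 2, 4, 5, 6 }
  { 4 }  = ᶜ of { 1, 2, 3, 5, 6 }
  { 5 }  = ᶜ of { 1, 2, 3, 4, 6 }
  { 1, 4 }  = ᶜ of { 2, 3, 5, 6 }
  { 3, 4 }  = ᶜ of { 1, 2, 5, 6 }
  { 3, 5 }  = ᶜ of { 1, 2, 4, 6 }
  { 1, 3, 6 }  = { 1, 6 } ∪ { 3, 6 }
  { 2, 5, 6 }  = { 2, 5 } ∪ { 6 }
  { 3, 4, 6 }  = ᶜ of { 1, 2, 5 }
  { 1, 2, 3, 6 }  = { 1, 2 } ∪ { 3, 6 }
  { 1, 3, 4, 5 }  = { 3, 4, 5 } ∪ { 1 }
  { 1, 3, 5, 6 }  = { 1, 6 } ∪ { 3, 5, 6 }
  (now 39)
Iteration 4. New:
  { 1, 3 }  = { 3 } ∪ { 1 }
  { 1, 5 }  = { 1 } ∪ { 5 }
  { 2, 3 }  = { 2 } ∪ { 3 }
  { 2, 4 }  = ᶜ of { 1, 3, 5, 6 }
  { 2, 6 }  = ᶜ of { 1, 3, 4, 5 }
  { 4, 5 }  = ᶜ of { 1, 2, 3, 6 }
  { 4, 6 }  = { 4 } ∪ { 6 }
  { 5, 6 }  = { 6 } ∪ { 5 }
  { 1, 2, 3 }  = { 1, 2 } ∪ { 3 }
  { 1, 3, 4 }  = ᶜ of { 2, 5, 6 }
  { 1, 3, 5 }  = { 3, 5 } ∪ { 1 }
  { 1, 4, 5 }  = { 1, 4 } ∪ { 5 }
  { 1, 4, 6 }  = { 1, 6 } ∪ { 4 }
  { 1, 5, 6 }  = { 1, 6 } ∪ { 5 }
  { 2, 3, 4 }  = { 3, 4 } ∪ { 2 }
  { 2, 3, 5 }  = { 2 } ∪ { 3, 5 }
  { 2, 3, 6 }  = { 2 } ∪ { 3, 6 }
  { 2, 4, 5 }  = ᶜ of { 1, 3, 6 }
  { 1, 2, 3, 4 }  = { 3, 4 } ∪ { 1, 2 }
  { 1, 2, 3, 5 }  = { 3, 5 } ∪ { 1, 2 }
  { 2, 3, 4, 6 }  = { 2 } ∪ { 3, 4, 6 }
  { 2, 4, 5, 6 }  = { 4 } ∪ { 2, 5, 6 }
  (now 61)
Iteration 5 (3 new):
  { 2, 4, 6 }  = ᶜ of { 1, 3, 5 }
  { 4, 5, 6 }  = ᶜ of { 1, 2, 3 }
  { 1, 4, 5, 6 }  = ᶜ of { 2, 3 }
  (now 64)
Iteration 6 adds nothing — fixpoint reached.

σ(𝒞) = { ∅, { 1 }, { 2 }, { 3 }, { 4 }, { 5 }, { 6 }, { 1, 2 }, { 1, 3 }, { 1, 4 }, { 1, 5 }, { 1, 6 }, { 2, 3 }, { 2, 4 }, { 2, 5 }, { 2, 6 }, { 3, 4 }, { 3, 5 }, { 3, 6 }, { 4, 5 }, { 4, 6 }, { 5, 6 }, { 1, 2, 3 }, { 1, 2, 4 }, { 1, 2, 5 }, { 1, 2, 6 }, { 1, 3, 4 }, { 1, 3, 5 }, { 1, 3, 6 }, { 1, 4, 5 }, { 1, 4, 6 }, { 1, 5, 6 }, { 2, 3, 4 }, { 2, 3, 5 }, { 2, 3, 6 }, { 2, 4, 5 }, { 2, 4, 6 }, { 2, 5, 6 }, { 3, 4, 5 }, { 3, 4, 6 }, { 3, 5, 6 }, { 4, 5, 6 }, { 1, 2, 3, 4 }, { 1, 2, 3, 5 }, { 1, 2, 3, 6 }, { 1, 2, 4, 5 }, { 1, 2, 4, 6 }, { 1, 2, 5, 6 }, { 1, 3, 4, 5 }, { 1, 3, 4, 6 }, { 1, 3, 5, 6 }, { 1, 4, 5, 6 }, { 2, 3, 4, 5 }, { 2, 3, 4, 6 }, { 2, 3, 5, 6 }, { 2, 4, 5, 6 }, { 3, 4, 5, 6 }, { 1, 2, 3, 4, 5 }, { 1, 2, 3, 4, 6 }, { 1, 2, 3, 5, 6 }, { 1, 2, 4, 5, 6 }, { 1, 3, 4, 5, 6 }, { 2, 3, 4, 5, 6 }, X }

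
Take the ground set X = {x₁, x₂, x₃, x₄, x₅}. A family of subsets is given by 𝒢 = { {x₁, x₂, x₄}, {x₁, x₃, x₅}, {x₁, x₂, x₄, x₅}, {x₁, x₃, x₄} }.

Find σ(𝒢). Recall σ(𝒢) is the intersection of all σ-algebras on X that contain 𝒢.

Seed the family with 𝒢 together with ∅ and X: { {}, {x₁, x₂, x₄}, {x₁, x₃, x₄}, {x₁, x₃, x₅}, {x₁, x₂, x₄, x₅}, X }.
Pass 1: +6 →
  {x₃}  = complement {x₁, x₂, x₄, x₅}
  {x₂, x₄}  = complement {x₁, x₃, x₅}
  {x₂, x₅}  = complement {x₁, x₃, x₄}
  {x₃, x₅}  = complement {x₁, x₂, x₄}
  {x₁, x₂, x₃, x₄}  = {x₁, x₃, x₄} ∪ {x₁, x₂, x₄}
  {x₁, x₃, x₄, x₅}  = {x₁, x₃, x₄} ∪ {x₁, x₃, x₅}
  [12 total]
Pass 2 adds 7:
  {x₂}  = complement {x₁, x₃, x₄, x₅}
  {x₅}  = complement {x₁, x₂, x₃, x₄}
  {x₂, x₃, x₄}  = {x₃} ∪ {x₂, x₄}
  {x₂, x₃, x₅}  = {x₂, x₅} ∪ {x₃}
  {x₂, x₄, x₅}  = {x₂, x₅} ∪ {x₂, x₄}
  {x₁, x₂, x₃, x₅}  = {x₂, x₅} ∪ {x₁, x₃, x₅}
  {x₂, x₃, x₄, x₅}  = {x₃, x₅} ∪ {x₂, x₄}
  [19 total]
Pass 3 adds 6:
  {x₁}  = complement {x₂, x₃, x₄, x₅}
  {x₄}  = complement {x₁, x₂, x₃, x₅}
  {x₁, x₃}  = complement {x₂, x₄, x₅}
  {x₁, x₄}  = complement {x₂, x₃, x₅}
  {x₁, x₅}  = complement {x₂, x₃, x₄}
  {x₂, x₃}  = {x₂} ∪ {x₃}
  [25 total]
Pass 4: 7 new —
  {x₁, x₂}  = {x₂} ∪ {x₁}
  {x₃, x₄}  = {x₃} ∪ {x₄}
  {x₄, x₅}  = {x₅} ∪ {x₄}
  {x₁, x₂, x₃}  = {x₂} ∪ {x₁, x₃}
  {x₁, x₂, x₅}  = {x₂, x₅} ∪ {x₁, x₅}
  {x₁, x₄, x₅}  = complement {x₂, x₃}
  {x₃, x₄, x₅}  = {x₄} ∪ {x₃, x₅}
  [32 total]
Pass 5: no new sets; the family is a σ-algebra.

|σ(𝒢)| = 32.  σ(𝒢) = { {}, {x₁}, {x₂}, {x₃}, {x₄}, {x₅}, {x₁, x₂}, {x₁, x₃}, {x₁, x₄}, {x₁, x₅}, {x₂, x₃}, {x₂, x₄}, {x₂, x₅}, {x₃, x₄}, {x₃, x₅}, {x₄, x₅}, {x₁, x₂, x₃}, {x₁, x₂, x₄}, {x₁, x₂, x₅}, {x₁, x₃, x₄}, {x₁, x₃, x₅}, {x₁, x₄, x₅}, {x₂, x₃, x₄}, {x₂, x₃, x₅}, {x₂, x₄, x₅}, {x₃, x₄, x₅}, {x₁, x₂, x₃, x₄}, {x₁, x₂, x₃, x₅}, {x₁, x₂, x₄, x₅}, {x₁, x₃, x₄, x₅}, {x₂, x₃, x₄, x₅}, X }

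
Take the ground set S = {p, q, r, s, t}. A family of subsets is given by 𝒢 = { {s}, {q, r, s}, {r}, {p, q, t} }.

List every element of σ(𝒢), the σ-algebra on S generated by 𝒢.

Seed the family with 𝒢 together with ∅ and S: { ∅, {r}, {s}, {p, q, t}, {q, r, s}, S }.
Step 1 adds 4:
  {p, t}  = ᶜ of {q, r, s}
  {r, s}  = ᶜ of {p, q, t}
  {p, q, r, t}  = ᶜ of {s}
  {p, q, s, t}  = ᶜ of {r}
  (now 10)
Step 2: 3 new —
  {p, r, t}  = {r} ∪ {p, t}
  {p, s, t}  = {p, t} ∪ {s}
  {p, r, s, t}  = {r, s} ∪ {p, t}
  (now 13)
Step 3: +3 →
  {q}  = ᶜ of {p, r, s, t}
  {q, r}  = ᶜ of {p, s, t}
  {q, s}  = ᶜ of {p, r, t}
  (now 16)
Step 4: stable.

|σ(𝒢)| = 16.  σ(𝒢) = { ∅, {q}, {r}, {s}, {p, t}, {q, r}, {q, s}, {r, s}, {p, q, t}, {p, r, t}, {p, s, t}, {q, r, s}, {p, q, r, t}, {p, q, s, t}, {p, r, s, t}, S }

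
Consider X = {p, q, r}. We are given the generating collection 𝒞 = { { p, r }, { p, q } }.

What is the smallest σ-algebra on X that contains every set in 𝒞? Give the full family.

Initial family (4 sets): { {}, { p, q }, { p, r }, X }.
Pass 1 (2 new):
  { q }  = ᶜ of { p, r }
  { r }  = ᶜ of { p, q }
  — 6 sets.
Pass 2 (1 new):
  { q, r }  = { r } ∪ { q }
  — 7 sets.
Pass 3: +1 →
  { p }  = ᶜ of { q, r }
  — 8 sets.
Pass 4 adds nothing — fixpoint reached.

σ(𝒞) = { {}, { p }, { q }, { r }, { p, q }, { p, r }, { q, r }, X }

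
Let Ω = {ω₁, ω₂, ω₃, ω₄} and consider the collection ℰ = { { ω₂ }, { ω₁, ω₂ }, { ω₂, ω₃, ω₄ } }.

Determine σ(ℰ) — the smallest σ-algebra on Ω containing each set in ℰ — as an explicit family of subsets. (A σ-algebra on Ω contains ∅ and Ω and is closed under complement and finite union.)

|σ(ℰ)| = 8.  σ(ℰ) = { ∅, { ω₁ }, { ω₂ }, { ω₁, ω₂ }, { ω₃, ω₄ }, { ω₁, ω₃, ω₄ }, { ω₂, ω₃, ω₄ }, Ω }

Working:
Take S₀ = ℰ ∪ {∅, Ω} = { ∅, { ω₂ }, { ω₁, ω₂ }, { ω₂, ω₃, ω₄ }, Ω }.
Round 1: +3 →
  { ω₁ }  = { ω₂, ω₃, ω₄ }ᶜ
  { ω₃, ω₄ }  = { ω₁, ω₂ }ᶜ
  { ω₁, ω₃, ω₄ }  = { ω₂ }ᶜ
  |family| = 8
After Round 2 the family is unchanged; done.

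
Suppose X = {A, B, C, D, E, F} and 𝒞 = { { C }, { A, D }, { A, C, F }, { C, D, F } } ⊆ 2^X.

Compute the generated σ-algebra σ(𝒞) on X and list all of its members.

Answer: σ(𝒞) = { {}, { A }, { C }, { D }, { F }, { A, C }, { A, D }, { A, F }, { B, E }, { C, D }, { C, F }, { D, F }, { A, B, E }, { A, C, D }, { A, C, F }, { A, D, F }, { B, C, E }, { B, D, E }, { B, E, F }, { C, D, F }, { A, B, C, E }, { A, B, D, E }, { A, B, E, F }, { A, C, D, F }, { B, C, D, E }, { B, C, E, F }, { B, D, E, F }, { A, B, C, D, E }, { A, B, C, E, F }, { A, B, D, E, F }, { B, C, D, E, F }, X }

Working:
Take S₀ = 𝒞 ∪ {∅, X} = { {}, { C }, { A, D }, { A, C, F }, { C, D, F }, X }.
Step 1: +6 →
  { A, B, E }  = ᶜ of { C, D, F }
  { A, C, D }  = { C } ∪ { A, D }
  { B, D, E }  = ᶜ of { A, C, F }
  { A, C, D, F }  = { A, D } ∪ { A, C, F }
  { B, C, E, F }  = ᶜ of { A, D }
  { A, B, D, E, F }  = ᶜ of { C }
  (now 12)
Step 2 (8 new):
  { B, E }  = ᶜ of { A, C, D, F }
  { B, E, F }  = ᶜ of { A, C, D }
  { A, B, C, E }  = { C } ∪ { A, B, E }
  { A, B, D, E }  = { A, B, E } ∪ { A, D }
  { B, C, D, E }  = { C } ∪ { B, D, E }
  { A, B, C, D, E }  = { A, B, E } ∪ { A, C, D }
  { A, B, C, E, F }  = { A, C, F } ∪ { B, C, E, F }
  { B, C, D, E, F }  = { B, C, E, F } ∪ { C, D, F }
  (now 20)
Step 3: +9 →
  { A }  = ᶜ of { B, C, D, E, F }
  { D }  = ᶜ of { A, B, C, E, F }
  { F }  = ᶜ of { A, B, C, D, E }
  { A, F }  = ᶜ of { B, C, D, E }
  { C, F }  = ᶜ of { A, B, D, E }
  { D, F }  = ᶜ of { A, B, C, E }
  { B, C, E }  = { B, E } ∪ { C }
  { A, B, E, F }  = { B, E, F } ∪ { A, B, E }
  { B, D, E, F }  = { B, D, E } ∪ { B, E, F }
  (now 29)
Step 4: 3 new —
  { A, C }  = ᶜ of { B, D, E, F }
  { C, D }  = ᶜ of { A, B, E, F }
  { A, D, F }  = ᶜ of { B, C, E }
  (now 32)
After Step 5 the family is unchanged; done.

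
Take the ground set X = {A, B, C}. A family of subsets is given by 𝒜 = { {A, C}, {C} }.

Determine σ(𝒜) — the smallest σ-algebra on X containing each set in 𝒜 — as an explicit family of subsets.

Initial family (4 sets): { {}, {C}, {A, C}, X }.
Iteration 1: 2 new —
  {B}  = {A, C}ᶜ
  {A, B}  = {C}ᶜ
  (now 6)
Iteration 2: 1 new —
  {B, C}  = {C} ∪ {B}
  (now 7)
Iteration 3: +1 →
  {A}  = {B, C}ᶜ
  (now 8)
After Iteration 4 the family is unchanged; done.

σ(𝒜) = { {}, {A}, {B}, {C}, {A, B}, {A, C}, {B, C}, X }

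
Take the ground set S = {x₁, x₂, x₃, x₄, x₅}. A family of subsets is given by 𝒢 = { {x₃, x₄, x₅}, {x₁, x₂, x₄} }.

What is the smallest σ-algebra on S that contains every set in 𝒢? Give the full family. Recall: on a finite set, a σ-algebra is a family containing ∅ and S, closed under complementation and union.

σ(𝒢) = { {}, {x₄}, {x₁, x₂}, {x₃, x₅}, {x₁, x₂, x₄}, {x₃, x₄, x₅}, {x₁, x₂, x₃, x₅}, S }

Derivation:
Start: 𝒢 ∪ {∅, S} = { {}, {x₁, x₂, x₄}, {x₃, x₄, x₅}, S }.
Iteration 1 (2 new):
  {x₁, x₂}  = ᶜ of {x₃, x₄, x₅}
  {x₃, x₅}  = ᶜ of {x₁, x₂, x₄}
  |family| = 6
Iteration 2 adds 1:
  {x₁, x₂, x₃, x₅}  = {x₁, x₂} ∪ {x₃, x₅}
  |family| = 7
Iteration 3 (1 new):
  {x₄}  = ᶜ of {x₁, x₂, x₃, x₅}
  |family| = 8
Iteration 4 adds nothing — fixpoint reached.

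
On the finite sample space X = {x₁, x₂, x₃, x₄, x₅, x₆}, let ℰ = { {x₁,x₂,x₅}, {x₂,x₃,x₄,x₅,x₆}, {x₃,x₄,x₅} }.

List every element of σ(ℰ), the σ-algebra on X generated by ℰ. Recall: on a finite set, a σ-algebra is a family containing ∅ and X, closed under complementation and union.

σ(ℰ) (32 sets): { {}, {x₁}, {x₂}, {x₅}, {x₆}, {x₁,x₂}, {x₁,x₅}, {x₁,x₆}, {x₂,x₅}, {x₂,x₆}, {x₃,x₄}, {x₅,x₆}, {x₁,x₂,x₅}, {x₁,x₂,x₆}, {x₁,x₃,x₄}, {x₁,x₅,x₆}, {x₂,x₃,x₄}, {x₂,x₅,x₆}, {x₃,x₄,x₅}, {x₃,x₄,x₆}, {x₁,x₂,x₃,x₄}, {x₁,x₂,x₅,x₆}, {x₁,x₃,x₄,x₅}, {x₁,x₃,x₄,x₆}, {x₂,x₃,x₄,x₅}, {x₂,x₃,x₄,x₆}, {x₃,x₄,x₅,x₆}, {x₁,x₂,x₃,x₄,x₅}, {x₁,x₂,x₃,x₄,x₆}, {x₁,x₃,x₄,x₅,x₆}, {x₂,x₃,x₄,x₅,x₆}, X }

Working:
Start: ℰ ∪ {∅, X} = { {}, {x₁,x₂,x₅}, {x₃,x₄,x₅}, {x₂,x₃,x₄,x₅,x₆}, X }.
Round 1: 4 new —
  {x₁}  = ᶜ of {x₂,x₃,x₄,x₅,x₆}
  {x₁,x₂,x₆}  = ᶜ of {x₃,x₄,x₅}
  {x₃,x₄,x₆}  = ᶜ of {x₁,x₂,x₅}
  {x₁,x₂,x₃,x₄,x₅}  = {x₁,x₂,x₅} ∪ {x₃,x₄,x₅}
  — 9 sets.
Round 2 adds 6:
  {x₆}  = ᶜ of {x₁,x₂,x₃,x₄,x₅}
  {x₁,x₂,x₅,x₆}  = {x₁,x₂,x₅} ∪ {x₁,x₂,x₆}
  {x₁,x₃,x₄,x₅}  = {x₃,x₄,x₅} ∪ {x₁}
  {x₁,x₃,x₄,x₆}  = {x₃,x₄,x₆} ∪ {x₁}
  {x₃,x₄,x₅,x₆}  = {x₃,x₄,x₅} ∪ {x₃,x₄,x₆}
  {x₁,x₂,x₃,x₄,x₆}  = {x₃,x₄,x₆} ∪ {x₁,x₂,x₆}
  — 15 sets.
Round 3. New:
  {x₅}  = ᶜ of {x₁,x₂,x₃,x₄,x₆}
  {x₁,x₂}  = ᶜ of {x₃,x₄,x₅,x₆}
  {x₁,x₆}  = {x₁} ∪ {x₆}
  {x₂,x₅}  = ᶜ of {x₁,x₃,x₄,x₆}
  {x₂,x₆}  = ᶜ of {x₁,x₃,x₄,x₅}
  {x₃,x₄}  = ᶜ of {x₁,x₂,x₅,x₆}
  {x₁,x₃,x₄,x₅,x₆}  = {x₃,x₄,x₅} ∪ {x₁,x₃,x₄,x₆}
  — 22 sets.
Round 4 adds 9:
  {x₂}  = ᶜ of {x₁,x₃,x₄,x₅,x₆}
  {x₁,x₅}  = {x₅} ∪ {x₁}
  {x₅,x₆}  = {x₆} ∪ {x₅}
  {x₁,x₃,x₄}  = {x₃,x₄} ∪ {x₁}
  {x₁,x₅,x₆}  = {x₁,x₆} ∪ {x₅}
  {x₂,x₅,x₆}  = {x₂,x₅} ∪ {x₂,x₆}
  {x₁,x₂,x₃,x₄}  = {x₃,x₄} ∪ {x₁,x₂}
  {x₂,x₃,x₄,x₅}  = ᶜ of {x₁,x₆}
  {x₂,x₃,x₄,x₆}  = {x₃,x₄} ∪ {x₂,x₆}
  — 31 sets.
Round 5: +1 →
  {x₂,x₃,x₄}  = ᶜ of {x₁,x₅,x₆}
  — 32 sets.
Round 6: already closed under ᶜ and ∪.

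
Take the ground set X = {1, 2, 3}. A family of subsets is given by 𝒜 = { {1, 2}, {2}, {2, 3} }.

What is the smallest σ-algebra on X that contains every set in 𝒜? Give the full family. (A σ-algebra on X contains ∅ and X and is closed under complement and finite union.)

Start: 𝒜 ∪ {∅, X} = { {}, {2}, {1, 2}, {2, 3}, X }.
Step 1. New:
  {1}  = {2, 3}ᶜ
  {3}  = {1, 2}ᶜ
  {1, 3}  = {2}ᶜ
  — 8 sets.
Step 2 adds nothing — fixpoint reached.

|σ(𝒜)| = 8.  σ(𝒜) = { {}, {1}, {2}, {3}, {1, 2}, {1, 3}, {2, 3}, X }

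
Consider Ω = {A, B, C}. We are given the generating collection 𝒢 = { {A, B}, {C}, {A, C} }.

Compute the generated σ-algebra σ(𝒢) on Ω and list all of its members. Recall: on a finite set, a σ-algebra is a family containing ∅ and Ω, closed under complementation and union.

Answer: σ(𝒢) = { ∅, {A}, {B}, {C}, {A, B}, {A, C}, {B, C}, Ω }

Working:
Seed the family with 𝒢 together with ∅ and Ω: { ∅, {C}, {A, B}, {A, C}, Ω }.
Pass 1: 1 new —
  {B}  = Ω∖{A, C}
  — 6 sets.
Pass 2: +1 →
  {B, C}  = {C} ∪ {B}
  — 7 sets.
Pass 3. New:
  {A}  = Ω∖{B, C}
  — 8 sets.
Pass 4: closed — nothing new.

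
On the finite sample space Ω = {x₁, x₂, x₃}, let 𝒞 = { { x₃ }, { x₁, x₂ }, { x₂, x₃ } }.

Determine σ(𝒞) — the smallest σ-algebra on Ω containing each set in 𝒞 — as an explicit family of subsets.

σ(𝒞) (8 sets): { ∅, { x₁ }, { x₂ }, { x₃ }, { x₁, x₂ }, { x₁, x₃ }, { x₂, x₃ }, Ω }

Working:
Initial family (5 sets): { ∅, { x₃ }, { x₁, x₂ }, { x₂, x₃ }, Ω }.
Round 1: +1 →
  { x₁ }  = Ω∖{ x₂, x₃ }
  (now 6)
Round 2: +1 →
  { x₁, x₃ }  = { x₃ } ∪ { x₁ }
  (now 7)
Round 3. New:
  { x₂ }  = Ω∖{ x₁, x₃ }
  (now 8)
Round 4: closed — nothing new.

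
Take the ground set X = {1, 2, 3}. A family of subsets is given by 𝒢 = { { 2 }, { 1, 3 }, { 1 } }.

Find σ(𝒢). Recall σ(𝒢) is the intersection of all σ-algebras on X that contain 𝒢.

Answer: σ(𝒢) = { ∅, { 1 }, { 2 }, { 3 }, { 1, 2 }, { 1, 3 }, { 2, 3 }, X }

Trace:
Seed the family with 𝒢 together with ∅ and X: { ∅, { 1 }, { 2 }, { 1, 3 }, X }.
Pass 1 (2 new):
  { 1, 2 }  = { 2 } ∪ { 1 }
  { 2, 3 }  = complement { 1 }
  (now 7)
Pass 2: +1 →
  { 3 }  = complement { 1, 2 }
  (now 8)
After Pass 3 the family is unchanged; done.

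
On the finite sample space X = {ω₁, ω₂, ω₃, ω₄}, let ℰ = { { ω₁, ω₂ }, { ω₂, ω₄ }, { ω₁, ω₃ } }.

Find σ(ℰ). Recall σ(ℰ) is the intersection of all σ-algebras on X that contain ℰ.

Answer: σ(ℰ) = { {  }, { ω₁ }, { ω₂ }, { ω₃ }, { ω₄ }, { ω₁, ω₂ }, { ω₁, ω₃ }, { ω₁, ω₄ }, { ω₂, ω₃ }, { ω₂, ω₄ }, { ω₃, ω₄ }, { ω₁, ω₂, ω₃ }, { ω₁, ω₂, ω₄ }, { ω₁, ω₃, ω₄ }, { ω₂, ω₃, ω₄ }, X }

Trace:
Start: ℰ ∪ {∅, X} = { {  }, { ω₁, ω₂ }, { ω₁, ω₃ }, { ω₂, ω₄ }, X }.
Step 1 (3 new):
  { ω₃, ω₄ }  = X∖{ ω₁, ω₂ }
  { ω₁, ω₂, ω₃ }  = { ω₁, ω₂ } ∪ { ω₁, ω₃ }
  { ω₁, ω₂, ω₄ }  = { ω₁, ω₂ } ∪ { ω₂, ω₄ }
  — 8 sets.
Step 2 (4 new):
  { ω₃ }  = X∖{ ω₁, ω₂, ω₄ }
  { ω₄ }  = X∖{ ω₁, ω₂, ω₃ }
  { ω₁, ω₃, ω₄ }  = { ω₃, ω₄ } ∪ { ω₁, ω₃ }
  { ω₂, ω₃, ω₄ }  = { ω₃, ω₄ } ∪ { ω₂, ω₄ }
  — 12 sets.
Step 3 (2 new):
  { ω₁ }  = X∖{ ω₂, ω₃, ω₄ }
  { ω₂ }  = X∖{ ω₁, ω₃, ω₄ }
  — 14 sets.
Step 4 adds 2:
  { ω₁, ω₄ }  = { ω₄ } ∪ { ω₁ }
  { ω₂, ω₃ }  = { ω₃ } ∪ { ω₂ }
  — 16 sets.
Step 5: closed — nothing new.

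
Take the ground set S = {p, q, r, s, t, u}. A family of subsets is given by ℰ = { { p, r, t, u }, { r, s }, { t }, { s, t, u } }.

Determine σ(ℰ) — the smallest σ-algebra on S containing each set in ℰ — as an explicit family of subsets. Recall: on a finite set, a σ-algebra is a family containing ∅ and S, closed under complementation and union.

Start: ℰ ∪ {∅, S} = { {}, { t }, { r, s }, { s, t, u }, { p, r, t, u }, S }.
Iteration 1. New:
  { q, s }  = S∖{ p, r, t, u }
  { p, q, r }  = S∖{ s, t, u }
  { r, s, t }  = { r, s } ∪ { t }
  { p, q, t, u }  = S∖{ r, s }
  { r, s, t, u }  = { r, s } ∪ { s, t, u }
  { p, q, r, s, u }  = S∖{ t }
  { p, r, s, t, u }  = { p, r, t, u } ∪ { r, s }
  (now 13)
Iteration 2. New:
  { q }  = S∖{ p, r, s, t, u }
  { p, q }  = S∖{ r, s, t, u }
  { p, q, u }  = S∖{ r, s, t }
  { q, r, s }  = { r, s } ∪ { q, s }
  { q, s, t }  = { t } ∪ { q, s }
  { p, q, r, s }  = { r, s } ∪ { p, q, r }
  { p, q, r, t }  = { p, q, r } ∪ { t }
  { q, r, s, t }  = { r, s, t } ∪ { q, s }
  { q, s, t, u }  = { s, t, u } ∪ { q, s }
  { p, q, r, s, t }  = { r, s, t } ∪ { p, q, r }
  { p, q, r, t, u }  = { p, r, t, u } ∪ { p, q, r }
  { p, q, s, t, u }  = { s, t, u } ∪ { p, q, t, u }
  { q, r, s, t, u }  = { r, s, t, u } ∪ { q, s }
  (now 26)
Iteration 3 (16 new):
  { p }  = S∖{ q, r, s, t, u }
  { r }  = S∖{ p, q, s, t, u }
  { s }  = S∖{ p, q, r, t, u }
  { u }  = S∖{ p, q, r, s, t }
  { p, r }  = S∖{ q, s, t, u }
  { p, u }  = S∖{ q, r, s, t }
  { q, t }  = { q } ∪ { t }
  { s, u }  = S∖{ p, q, r, t }
  { t, u }  = S∖{ p, q, r, s }
  { p, q, s }  = { q, s } ∪ { p, q }
  { p, q, t }  = { p, q } ∪ { t }
  { p, r, u }  = S∖{ q, s, t }
  { p, t, u }  = S∖{ q, r, s }
  { p, q, r, u }  = { p, q, r } ∪ { p, q, u }
  { p, q, s, t }  = { q, s, t } ∪ { p, q }
  { p, q, s, u }  = { q, s } ∪ { p, q, u }
  (now 42)
Iteration 4 adds 19:
  { p, s }  = { s } ∪ { p }
  { p, t }  = { p } ∪ { t }
  { q, r }  = { q } ∪ { r }
  { q, u }  = { q } ∪ { u }
  { r, t }  = S∖{ p, q, s, u }
  { r, u }  = S∖{ p, q, s, t }
  { s, t }  = S∖{ p, q, r, u }
  { p, r, s }  = { r, s } ∪ { p, r }
  { p, r, t }  = { p, r } ∪ { t }
  { p, s, u }  = { p, u } ∪ { s }
  { q, r, t }  = { r } ∪ { q, t }
  { q, s, u }  = { q } ∪ { s, u }
  { q, t, u }  = { q } ∪ { t, u }
  { r, s, u }  = S∖{ p, q, t }
  { r, t, u }  = S∖{ p, q, s }
  { p, r, s, t }  = { p, r } ∪ { r, s, t }
  { p, r, s, u }  = S∖{ q, t }
  { p, s, t, u }  = { p, u } ∪ { s, t, u }
  { q, r, s, u }  = { s, u } ∪ { q, r, s }
  (now 61)
Iteration 5 (3 new):
  { p, s, t }  = { s, t } ∪ { p, s }
  { q, r, u }  = { q } ∪ { r, u }
  { q, r, t, u }  = S∖{ p, s }
  (now 64)
Iteration 6: no new sets; the family is a σ-algebra.

Therefore σ(ℰ) = { {}, { p }, { q }, { r }, { s }, { t }, { u }, { p, q }, { p, r }, { p, s }, { p, t }, { p, u }, { q, r }, { q, s }, { q, t }, { q, u }, { r, s }, { r, t }, { r, u }, { s, t }, { s, u }, { t, u }, { p, q, r }, { p, q, s }, { p, q, t }, { p, q, u }, { p, r, s }, { p, r, t }, { p, r, u }, { p, s, t }, { p, s, u }, { p, t, u }, { q, r, s }, { q, r, t }, { q, r, u }, { q, s, t }, { q, s, u }, { q, t, u }, { r, s, t }, { r, s, u }, { r, t, u }, { s, t, u }, { p, q, r, s }, { p, q, r, t }, { p, q, r, u }, { p, q, s, t }, { p, q, s, u }, { p, q, t, u }, { p, r, s, t }, { p, r, s, u }, { p, r, t, u }, { p, s, t, u }, { q, r, s, t }, { q, r, s, u }, { q, r, t, u }, { q, s, t, u }, { r, s, t, u }, { p, q, r, s, t }, { p, q, r, s, u }, { p, q, r, t, u }, { p, q, s, t, u }, { p, r, s, t, u }, { q, r, s, t, u }, S } (|σ(ℰ)| = 64).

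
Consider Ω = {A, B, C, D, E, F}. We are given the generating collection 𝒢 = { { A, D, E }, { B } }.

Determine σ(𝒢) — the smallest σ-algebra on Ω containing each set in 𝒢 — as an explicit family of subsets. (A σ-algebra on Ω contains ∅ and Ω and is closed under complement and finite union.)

Begin from { {  }, { B }, { A, D, E }, Ω } (that is, 𝒢 plus ∅ and Ω).
Iteration 1 adds 3:
  { B, C, F }  = complement { A, D, E }
  { A, B, D, E }  = { B } ∪ { A, D, E }
  { A, C, D, E, F }  = complement { B }
  — 7 sets.
Iteration 2 (1 new):
  { C, F }  = complement { A, B, D, E }
  — 8 sets.
Iteration 3: closed — nothing new.

σ(𝒢) = { {  }, { B }, { C, F }, { A, D, E }, { B, C, F }, { A, B, D, E }, { A, C, D, E, F }, Ω }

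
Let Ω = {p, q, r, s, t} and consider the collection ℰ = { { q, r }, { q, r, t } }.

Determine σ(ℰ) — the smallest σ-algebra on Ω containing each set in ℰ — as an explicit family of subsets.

Answer: σ(ℰ) = { ∅, { t }, { p, s }, { q, r }, { p, s, t }, { q, r, t }, { p, q, r, s }, Ω }

Working:
Initial family (4 sets): { ∅, { q, r }, { q, r, t }, Ω }.
Step 1 (2 new):
  { p, s }  = ᶜ of { q, r, t }
  { p, s, t }  = ᶜ of { q, r }
Step 2: +1 →
  { p, q, r, s }  = { q, r } ∪ { p, s }
Step 3 adds 1:
  { t }  = ᶜ of { p, q, r, s }
Step 4: already closed under ᶜ and ∪.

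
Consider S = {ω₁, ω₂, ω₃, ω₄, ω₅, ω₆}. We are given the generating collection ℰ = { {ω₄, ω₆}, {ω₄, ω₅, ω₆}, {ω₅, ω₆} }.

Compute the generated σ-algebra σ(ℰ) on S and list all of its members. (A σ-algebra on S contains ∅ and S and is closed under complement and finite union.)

σ(ℰ) = { {}, {ω₄}, {ω₅}, {ω₆}, {ω₄, ω₅}, {ω₄, ω₆}, {ω₅, ω₆}, {ω₁, ω₂, ω₃}, {ω₄, ω₅, ω₆}, {ω₁, ω₂, ω₃, ω₄}, {ω₁, ω₂, ω₃, ω₅}, {ω₁, ω₂, ω₃, ω₆}, {ω₁, ω₂, ω₃, ω₄, ω₅}, {ω₁, ω₂, ω₃, ω₄, ω₆}, {ω₁, ω₂, ω₃, ω₅, ω₆}, S }

Working:
Seed the family with ℰ together with ∅ and S: { {}, {ω₄, ω₆}, {ω₅, ω₆}, {ω₄, ω₅, ω₆}, S }.
Pass 1 (3 new):
  {ω₁, ω₂, ω₃}  = ᶜ of {ω₄, ω₅, ω₆}
  {ω₁, ω₂, ω₃, ω₄}  = ᶜ of {ω₅, ω₆}
  {ω₁, ω₂, ω₃, ω₅}  = ᶜ of {ω₄, ω₆}
Pass 2. New:
  {ω₁, ω₂, ω₃, ω₄, ω₅}  = {ω₁, ω₂, ω₃, ω₄} ∪ {ω₁, ω₂, ω₃, ω₅}
  {ω₁, ω₂, ω₃, ω₄, ω₆}  = {ω₁, ω₂, ω₃, ω₄} ∪ {ω₄, ω₆}
  {ω₁, ω₂, ω₃, ω₅, ω₆}  = {ω₁, ω₂, ω₃} ∪ {ω₅, ω₆}
Pass 3 (3 new):
  {ω₄}  = ᶜ of {ω₁, ω₂, ω₃, ω₅, ω₆}
  {ω₅}  = ᶜ of {ω₁, ω₂, ω₃, ω₄, ω₆}
  {ω₆}  = ᶜ of {ω₁, ω₂, ω₃, ω₄, ω₅}
Pass 4: +2 →
  {ω₄, ω₅}  = {ω₄} ∪ {ω₅}
  {ω₁, ω₂, ω₃, ω₆}  = {ω₁, ω₂, ω₃} ∪ {ω₆}
Pass 5: stable.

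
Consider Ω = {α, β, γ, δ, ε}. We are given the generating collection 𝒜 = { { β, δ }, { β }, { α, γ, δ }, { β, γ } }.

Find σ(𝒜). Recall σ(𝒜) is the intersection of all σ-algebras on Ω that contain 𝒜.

Answer: σ(𝒜) = { {}, { α }, { β }, { γ }, { δ }, { ε }, { α, β }, { α, γ }, { α, δ }, { α, ε }, { β, γ }, { β, δ }, { β, ε }, { γ, δ }, { γ, ε }, { δ, ε }, { α, β, γ }, { α, β, δ }, { α, β, ε }, { α, γ, δ }, { α, γ, ε }, { α, δ, ε }, { β, γ, δ }, { β, γ, ε }, { β, δ, ε }, { γ, δ, ε }, { α, β, γ, δ }, { α, β, γ, ε }, { α, β, δ, ε }, { α, γ, δ, ε }, { β, γ, δ, ε }, Ω }

Check:
Initial family (6 sets): { {}, { β }, { β, γ }, { β, δ }, { α, γ, δ }, Ω }.
Step 1: 6 new —
  { β, ε }  = complement { α, γ, δ }
  { α, γ, ε }  = complement { β, δ }
  { α, δ, ε }  = complement { β, γ }
  { β, γ, δ }  = { β, γ } ∪ { β, δ }
  { α, β, γ, δ }  = { α, γ, δ } ∪ { β, γ }
  { α, γ, δ, ε }  = complement { β }
  |family| = 12
Step 2 adds 7:
  { ε }  = complement { α, β, γ, δ }
  { α, ε }  = complement { β, γ, δ }
  { β, γ, ε }  = { β, ε } ∪ { β, γ }
  { β, δ, ε }  = { β, ε } ∪ { β, δ }
  { α, β, γ, ε }  = { β, ε } ∪ { α, γ, ε }
  { α, β, δ, ε }  = { α, δ, ε } ∪ { β, ε }
  { β, γ, δ, ε }  = { β, ε } ∪ { β, γ, δ }
  |family| = 19
Step 3: +6 →
  { α }  = complement { β, γ, δ, ε }
  { γ }  = complement { α, β, δ, ε }
  { δ }  = complement { α, β, γ, ε }
  { α, γ }  = complement { β, δ, ε }
  { α, δ }  = complement { β, γ, ε }
  { α, β, ε }  = { β, ε } ∪ { α, ε }
  |family| = 25
Step 4: +6 →
  { α, β }  = { β } ∪ { α }
  { γ, δ }  = complement { α, β, ε }
  { γ, ε }  = { ε } ∪ { γ }
  { δ, ε }  = { ε } ∪ { δ }
  { α, β, γ }  = { β } ∪ { α, γ }
  { α, β, δ }  = { β } ∪ { α, δ }
  |family| = 31
Step 5: 1 new —
  { γ, δ, ε }  = complement { α, β }
  |family| = 32
Step 6: closed — nothing new.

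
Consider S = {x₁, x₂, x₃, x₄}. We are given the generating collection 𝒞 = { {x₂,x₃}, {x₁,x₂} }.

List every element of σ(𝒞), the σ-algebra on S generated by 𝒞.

Begin from { ∅, {x₁,x₂}, {x₂,x₃}, S } (that is, 𝒞 plus ∅ and S).
Iteration 1 adds 3:
  {x₁,x₄}  = ᶜ of {x₂,x₃}
  {x₃,x₄}  = ᶜ of {x₁,x₂}
  {x₁,x₂,x₃}  = {x₁,x₂} ∪ {x₂,x₃}
  [7 total]
Iteration 2: 4 new —
  {x₄}  = ᶜ of {x₁,x₂,x₃}
  {x₁,x₂,x₄}  = {x₁,x₄} ∪ {x₁,x₂}
  {x₁,x₃,x₄}  = {x₃,x₄} ∪ {x₁,x₄}
  {x₂,x₃,x₄}  = {x₃,x₄} ∪ {x₂,x₃}
  [11 total]
Iteration 3. New:
  {x₁}  = ᶜ of {x₂,x₃,x₄}
  {x₂}  = ᶜ of {x₁,x₃,x₄}
  {x₃}  = ᶜ of {x₁,x₂,x₄}
  [14 total]
Iteration 4: 2 new —
  {x₁,x₃}  = {x₃} ∪ {x₁}
  {x₂,x₄}  = {x₄} ∪ {x₂}
  [16 total]
Iteration 5 adds nothing — fixpoint reached.

Hence σ(𝒞) has 16 members: { ∅, {x₁}, {x₂}, {x₃}, {x₄}, {x₁,x₂}, {x₁,x₃}, {x₁,x₄}, {x₂,x₃}, {x₂,x₄}, {x₃,x₄}, {x₁,x₂,x₃}, {x₁,x₂,x₄}, {x₁,x₃,x₄}, {x₂,x₃,x₄}, S }.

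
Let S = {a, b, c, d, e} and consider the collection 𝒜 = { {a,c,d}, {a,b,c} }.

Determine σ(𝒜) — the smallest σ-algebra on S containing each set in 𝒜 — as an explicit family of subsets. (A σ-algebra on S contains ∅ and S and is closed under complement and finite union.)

|σ(𝒜)| = 16.  σ(𝒜) = { {}, {b}, {d}, {e}, {a,c}, {b,d}, {b,e}, {d,e}, {a,b,c}, {a,c,d}, {a,c,e}, {b,d,e}, {a,b,c,d}, {a,b,c,e}, {a,c,d,e}, S }

Trace:
Take S₀ = 𝒜 ∪ {∅, S} = { {}, {a,b,c}, {a,c,d}, S }.
Iteration 1: 3 new —
  {b,e}  = ᶜ of {a,c,d}
  {d,e}  = ᶜ of {a,b,c}
  {a,b,c,d}  = {a,b,c} ∪ {a,c,d}
  [7 total]
Iteration 2: +4 →
  {e}  = ᶜ of {a,b,c,d}
  {b,d,e}  = {d,e} ∪ {b,e}
  {a,b,c,e}  = {b,e} ∪ {a,b,c}
  {a,c,d,e}  = {d,e} ∪ {a,c,d}
  [11 total]
Iteration 3 adds 3:
  {b}  = ᶜ of {a,c,d,e}
  {d}  = ᶜ of {a,b,c,e}
  {a,c}  = ᶜ of {b,d,e}
  [14 total]
Iteration 4: +2 →
  {b,d}  = {d} ∪ {b}
  {a,c,e}  = {a,c} ∪ {e}
  [16 total]
Iteration 5: closed — nothing new.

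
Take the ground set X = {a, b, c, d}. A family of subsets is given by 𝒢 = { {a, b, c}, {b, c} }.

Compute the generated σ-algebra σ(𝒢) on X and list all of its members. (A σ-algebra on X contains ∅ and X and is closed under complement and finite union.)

Take S₀ = 𝒢 ∪ {∅, X} = { {}, {b, c}, {a, b, c}, X }.
Round 1: +2 →
  {d}  = X∖{a, b, c}
  {a, d}  = X∖{b, c}
  |family| = 6
Round 2 adds 1:
  {b, c, d}  = {b, c} ∪ {d}
  |family| = 7
Round 3. New:
  {a}  = X∖{b, c, d}
  |family| = 8
Round 4: closed — nothing new.

Therefore σ(𝒢) = { {}, {a}, {d}, {a, d}, {b, c}, {a, b, c}, {b, c, d}, X } (|σ(𝒢)| = 8).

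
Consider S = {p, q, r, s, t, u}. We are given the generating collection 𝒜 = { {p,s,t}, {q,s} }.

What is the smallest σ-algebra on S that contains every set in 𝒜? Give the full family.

σ(𝒜) = { {}, {q}, {s}, {p,t}, {q,s}, {r,u}, {p,q,t}, {p,s,t}, {q,r,u}, {r,s,u}, {p,q,s,t}, {p,r,t,u}, {q,r,s,u}, {p,q,r,t,u}, {p,r,s,t,u}, S }

Trace:
Initial family (4 sets): { {}, {q,s}, {p,s,t}, S }.
Round 1: +3 →
  {q,r,u}  = {p,s,t}ᶜ
  {p,q,s,t}  = {q,s} ∪ {p,s,t}
  {p,r,t,u}  = {q,s}ᶜ
  [7 total]
Round 2: 4 new —
  {r,u}  = {p,q,s,t}ᶜ
  {q,r,s,u}  = {q,r,u} ∪ {q,s}
  {p,q,r,t,u}  = {p,r,t,u} ∪ {q,r,u}
  {p,r,s,t,u}  = {p,r,t,u} ∪ {p,s,t}
  [11 total]
Round 3 adds 3:
  {q}  = {p,r,s,t,u}ᶜ
  {s}  = {p,q,r,t,u}ᶜ
  {p,t}  = {q,r,s,u}ᶜ
  [14 total]
Round 4 (2 new):
  {p,q,t}  = {p,t} ∪ {q}
  {r,s,u}  = {r,u} ∪ {s}
  [16 total]
Round 5: no new sets; the family is a σ-algebra.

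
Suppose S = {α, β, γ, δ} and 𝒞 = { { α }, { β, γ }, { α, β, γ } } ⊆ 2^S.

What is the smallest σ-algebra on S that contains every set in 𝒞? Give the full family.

Take S₀ = 𝒞 ∪ {∅, S} = { ∅, { α }, { β, γ }, { α, β, γ }, S }.
Round 1 adds 3:
  { δ }  = { α, β, γ }ᶜ
  { α, δ }  = { β, γ }ᶜ
  { β, γ, δ }  = { α }ᶜ
  |family| = 8
Round 2: stable.

σ(𝒞) = { ∅, { α }, { δ }, { α, δ }, { β, γ }, { α, β, γ }, { β, γ, δ }, S }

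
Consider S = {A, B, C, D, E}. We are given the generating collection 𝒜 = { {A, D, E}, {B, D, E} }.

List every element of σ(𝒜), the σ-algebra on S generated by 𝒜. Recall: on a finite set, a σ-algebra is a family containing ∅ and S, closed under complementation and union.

Seed the family with 𝒜 together with ∅ and S: { {}, {A, D, E}, {B, D, E}, S }.
Iteration 1 (3 new):
  {A, C}  = S∖{B, D, E}
  {B, C}  = S∖{A, D, E}
  {A, B, D, E}  = {B, D, E} ∪ {A, D, E}
Iteration 2: 4 new —
  {C}  = S∖{A, B, D, E}
  {A, B, C}  = {B, C} ∪ {A, C}
  {A, C, D, E}  = {A, D, E} ∪ {A, C}
  {B, C, D, E}  = {B, C} ∪ {B, D, E}
Iteration 3. New:
  {A}  = S∖{B, C, D, E}
  {B}  = S∖{A, C, D, E}
  {D, E}  = S∖{A, B, C}
Iteration 4. New:
  {A, B}  = {B} ∪ {A}
  {C, D, E}  = {C} ∪ {D, E}
Iteration 5 adds nothing — fixpoint reached.

Therefore σ(𝒜) = { {}, {A}, {B}, {C}, {A, B}, {A, C}, {B, C}, {D, E}, {A, B, C}, {A, D, E}, {B, D, E}, {C, D, E}, {A, B, D, E}, {A, C, D, E}, {B, C, D, E}, S } (|σ(𝒜)| = 16).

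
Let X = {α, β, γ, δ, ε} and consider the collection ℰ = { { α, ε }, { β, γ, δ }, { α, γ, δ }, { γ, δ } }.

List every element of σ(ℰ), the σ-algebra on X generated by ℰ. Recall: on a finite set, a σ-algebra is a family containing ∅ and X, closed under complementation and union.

Begin from { ∅, { α, ε }, { γ, δ }, { α, γ, δ }, { β, γ, δ }, X } (that is, ℰ plus ∅ and X).
Pass 1: +4 →
  { β, ε }  = X∖{ α, γ, δ }
  { α, β, ε }  = X∖{ γ, δ }
  { α, β, γ, δ }  = { α, γ, δ } ∪ { β, γ, δ }
  { α, γ, δ, ε }  = { α, γ, δ } ∪ { α, ε }
  (now 10)
Pass 2: +3 →
  { β }  = X∖{ α, γ, δ, ε }
  { ε }  = X∖{ α, β, γ, δ }
  { β, γ, δ, ε }  = { β, ε } ∪ { γ, δ }
  (now 13)
Pass 3: 2 new —
  { α }  = X∖{ β, γ, δ, ε }
  { γ, δ, ε }  = { γ, δ } ∪ { ε }
  (now 15)
Pass 4 (1 new):
  { α, β }  = X∖{ γ, δ, ε }
  (now 16)
After Pass 5 the family is unchanged; done.

|σ(ℰ)| = 16.  σ(ℰ) = { ∅, { α }, { β }, { ε }, { α, β }, { α, ε }, { β, ε }, { γ, δ }, { α, β, ε }, { α, γ, δ }, { β, γ, δ }, { γ, δ, ε }, { α, β, γ, δ }, { α, γ, δ, ε }, { β, γ, δ, ε }, X }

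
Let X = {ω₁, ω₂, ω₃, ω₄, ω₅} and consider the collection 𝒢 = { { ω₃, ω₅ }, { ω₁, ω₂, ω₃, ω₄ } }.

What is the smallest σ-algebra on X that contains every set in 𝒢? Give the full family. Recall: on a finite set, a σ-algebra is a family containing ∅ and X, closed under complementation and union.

σ(𝒢) (8 sets): { {}, { ω₃ }, { ω₅ }, { ω₃, ω₅ }, { ω₁, ω₂, ω₄ }, { ω₁, ω₂, ω₃, ω₄ }, { ω₁, ω₂, ω₄, ω₅ }, X }

Working:
Initial family (4 sets): { {}, { ω₃, ω₅ }, { ω₁, ω₂, ω₃, ω₄ }, X }.
Pass 1: +2 →
  { ω₅ }  = ᶜ of { ω₁, ω₂, ω₃, ω₄ }
  { ω₁, ω₂, ω₄ }  = ᶜ of { ω₃, ω₅ }
Pass 2: 1 new —
  { ω₁, ω₂, ω₄, ω₅ }  = { ω₁, ω₂, ω₄ } ∪ { ω₅ }
Pass 3 (1 new):
  { ω₃ }  = ᶜ of { ω₁, ω₂, ω₄, ω₅ }
Pass 4: already closed under ᶜ and ∪.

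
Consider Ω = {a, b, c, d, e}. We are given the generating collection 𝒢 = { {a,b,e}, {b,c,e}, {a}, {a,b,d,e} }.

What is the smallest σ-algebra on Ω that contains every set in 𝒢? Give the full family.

σ(𝒢) (16 sets): { {}, {a}, {c}, {d}, {a,c}, {a,d}, {b,e}, {c,d}, {a,b,e}, {a,c,d}, {b,c,e}, {b,d,e}, {a,b,c,e}, {a,b,d,e}, {b,c,d,e}, Ω }

Derivation:
Take S₀ = 𝒢 ∪ {∅, Ω} = { {}, {a}, {a,b,e}, {b,c,e}, {a,b,d,e}, Ω }.
Step 1: +5 →
  {c}  = ᶜ of {a,b,d,e}
  {a,d}  = ᶜ of {b,c,e}
  {c,d}  = ᶜ of {a,b,e}
  {a,b,c,e}  = {a,b,e} ∪ {b,c,e}
  {b,c,d,e}  = ᶜ of {a}
  |family| = 11
Step 2. New:
  {d}  = ᶜ of {a,b,c,e}
  {a,c}  = {c} ∪ {a}
  {a,c,d}  = {c,d} ∪ {a,d}
  |family| = 14
Step 3 adds 2:
  {b,e}  = ᶜ of {a,c,d}
  {b,d,e}  = ᶜ of {a,c}
  |family| = 16
Step 4: already closed under ᶜ and ∪.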